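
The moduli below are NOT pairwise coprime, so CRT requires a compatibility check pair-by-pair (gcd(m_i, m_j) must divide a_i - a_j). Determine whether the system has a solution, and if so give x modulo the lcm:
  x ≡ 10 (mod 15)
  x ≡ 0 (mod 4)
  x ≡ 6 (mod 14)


Moduli 15, 4, 14 are not pairwise coprime, so CRT works modulo lcm(m_i) when all pairwise compatibility conditions hold.
Pairwise compatibility: gcd(m_i, m_j) must divide a_i - a_j for every pair.
Merge one congruence at a time:
  Start: x ≡ 10 (mod 15).
  Combine with x ≡ 0 (mod 4): gcd(15, 4) = 1; 0 - 10 = -10, which IS divisible by 1, so compatible.
    Write x = 10 + 15·t and substitute into x ≡ 0 (mod 4): 15·t ≡ 0 − 10 = -10 (mod 4).
    Reduce coefficients mod 4: 3·t ≡ 2 (mod 4).
    The inverse of 3 mod 4 is 3 (since 3·3 = 9 = 2·4 + 1), so t ≡ 3·2 = 6 ≡ 2 (mod 4).
    Then x = 10 + 15·2 = 40, valid modulo lcm(15, 4) = 60: x ≡ 40 (mod 60).
  Combine with x ≡ 6 (mod 14): gcd(60, 14) = 2; 6 - 40 = -34, which IS divisible by 2, so compatible.
    Write x = 40 + 60·t and substitute into x ≡ 6 (mod 14): 60·t ≡ 6 − 40 = -34 (mod 14).
    Divide the congruence (and modulus) by g = 2: 30·t ≡ -17 (mod 7).
    Reduce coefficients mod 7: 2·t ≡ 4 (mod 7).
    The inverse of 2 mod 7 is 4 (since 2·4 = 8 = 1·7 + 1), so t ≡ 4·4 = 16 ≡ 2 (mod 7).
    Then x = 40 + 60·2 = 160, valid modulo lcm(60, 14) = 420: x ≡ 160 (mod 420).
Verify: 160 mod 15 = 10, 160 mod 4 = 0, 160 mod 14 = 6.

x ≡ 160 (mod 420).


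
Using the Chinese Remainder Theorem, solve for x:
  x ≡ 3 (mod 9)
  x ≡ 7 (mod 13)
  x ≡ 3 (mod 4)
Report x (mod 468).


Moduli 9, 13, 4 are pairwise coprime; by CRT there is a unique solution modulo M = 9 · 13 · 4 = 468.
Solve pairwise, accumulating the modulus:
  Start with x ≡ 3 (mod 9).
  Combine with x ≡ 7 (mod 13): since gcd(9, 13) = 1, we get a unique residue mod 117.
    Write x = 3 + 9·t and substitute into x ≡ 7 (mod 13): 9·t ≡ 7 − 3 = 4 (mod 13).
    The inverse of 9 mod 13 is 3 (since 9·3 = 27 = 2·13 + 1), so t ≡ 3·4 = 12 ≡ 12 (mod 13).
    Then x = 3 + 9·12 = 111, valid modulo lcm(9, 13) = 117: x ≡ 111 (mod 117).
  Combine with x ≡ 3 (mod 4): since gcd(117, 4) = 1, we get a unique residue mod 468.
    Write x = 111 + 117·t and substitute into x ≡ 3 (mod 4): 117·t ≡ 3 − 111 = -108 (mod 4).
    Reduce coefficients mod 4: 1·t ≡ 0 (mod 4).
    So t ≡ 0 (mod 4).
    Then x = 111 + 117·0 = 111, valid modulo lcm(117, 4) = 468: x ≡ 111 (mod 468).
Verify: 111 mod 9 = 3 ✓, 111 mod 13 = 7 ✓, 111 mod 4 = 3 ✓.

x ≡ 111 (mod 468).


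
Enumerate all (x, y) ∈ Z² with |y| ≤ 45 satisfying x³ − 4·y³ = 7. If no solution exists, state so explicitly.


The equation is x³ - 4y³ = 7. For fixed y, x³ = 4·y³ + 7, so a solution requires the RHS to be a perfect cube.
Strategy: iterate y from -45 to 45, compute RHS = 4·y³ + 7, and check whether it is a (positive or negative) perfect cube.
Check small values of y:
  y = 0: RHS = 7 is not a perfect cube.
  y = 1: RHS = 11 is not a perfect cube.
  y = -1: RHS = 3 is not a perfect cube.
  y = 2: RHS = 39 is not a perfect cube.
  y = -2: RHS = -25 is not a perfect cube.
  y = 3: RHS = 115 is not a perfect cube.
  y = -3: RHS = -101 is not a perfect cube.
Continuing the search up to |y| = 45 finds no solutions either.
No (x, y) in the scanned range satisfies the equation.

No integer solutions with |y| ≤ 45.


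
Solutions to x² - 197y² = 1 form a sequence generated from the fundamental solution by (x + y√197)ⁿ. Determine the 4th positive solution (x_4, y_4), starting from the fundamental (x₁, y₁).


Step 1: Find the fundamental solution (x₁, y₁) of x² - 197y² = 1.
  Expand √197 as a continued fraction. a₀ = ⌊√197⌋ = 14; iterate m_{k+1} = d_k·a_k − m_k, d_{k+1} = (197 − m_{k+1}²)/d_k, a_{k+1} = ⌊(a₀ + m_{k+1})/d_{k+1}⌋ (starting m₀ = 0, d₀ = 1), with convergents p_k = a_k·p_{k-1} + p_{k-2}, q_k = a_k·q_{k-1} + q_{k-2} (p₋₁ = 1, q₋₁ = 0):
  k = 0: a₀ = 14; p₀/q₀ = 14/1; p₀² − 197·q₀² = 196 − 197 = -1.
  k = 1: m = 14, d = 1, a = ⌊(14 + 14)/1⌋ = 28; p/q = (28·14 + 1)/(28·1 + 0) = 393/28; p² − 197·q² = 154449 − 154448 = 1.
  The first convergent with p² − 197·q² = 1 gives the fundamental solution (x₁, y₁) = (393, 28).
Step 2: Apply the recurrence (x_{n+1}, y_{n+1}) = (x₁x_n + 197y₁y_n, x₁y_n + y₁x_n) repeatedly.
  From (x_1, y_1) = (393, 28): x_2 = 393·393 + 197·28·28 = 308897; y_2 = 393·28 + 28·393 = 22008.
  From (x_2, y_2) = (308897, 22008): x_3 = 393·308897 + 197·28·22008 = 242792649; y_3 = 393·22008 + 28·308897 = 17298260.
  From (x_3, y_3) = (242792649, 17298260): x_4 = 393·242792649 + 197·28·17298260 = 190834713217; y_4 = 393·17298260 + 28·242792649 = 13596410352.
Step 3: Verify x_4² - 197·y_4² = 36417887768614634489089 - 36417887768614634489088 = 1 (should be 1). ✓

(x_1, y_1) = (393, 28); (x_4, y_4) = (190834713217, 13596410352).


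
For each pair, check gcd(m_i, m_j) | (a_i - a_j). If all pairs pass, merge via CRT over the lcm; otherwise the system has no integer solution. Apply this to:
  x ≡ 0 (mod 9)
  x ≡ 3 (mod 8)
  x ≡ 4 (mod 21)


Moduli 9, 8, 21 are not pairwise coprime, so CRT works modulo lcm(m_i) when all pairwise compatibility conditions hold.
Pairwise compatibility: gcd(m_i, m_j) must divide a_i - a_j for every pair.
Merge one congruence at a time:
  Start: x ≡ 0 (mod 9).
  Combine with x ≡ 3 (mod 8): gcd(9, 8) = 1; 3 - 0 = 3, which IS divisible by 1, so compatible.
    Write x = 0 + 9·t and substitute into x ≡ 3 (mod 8): 9·t ≡ 3 − 0 = 3 (mod 8).
    Reduce coefficients mod 8: 1·t ≡ 3 (mod 8).
    So t ≡ 3 (mod 8).
    Then x = 0 + 9·3 = 27, valid modulo lcm(9, 8) = 72: x ≡ 27 (mod 72).
  Combine with x ≡ 4 (mod 21): gcd(72, 21) = 3, and 4 - 27 = -23 is NOT divisible by 3.
    ⇒ system is inconsistent (no integer solution).

No solution (the system is inconsistent).


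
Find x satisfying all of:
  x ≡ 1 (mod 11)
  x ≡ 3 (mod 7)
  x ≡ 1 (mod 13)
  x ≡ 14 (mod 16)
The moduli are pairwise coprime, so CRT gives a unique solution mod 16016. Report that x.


Product of moduli M = 11 · 7 · 13 · 16 = 16016.
Merge one congruence at a time:
  Start: x ≡ 1 (mod 11).
  Combine with x ≡ 3 (mod 7); new modulus lcm = 77.
    Write x = 1 + 11·t and substitute into x ≡ 3 (mod 7): 11·t ≡ 3 − 1 = 2 (mod 7).
    Reduce coefficients mod 7: 4·t ≡ 2 (mod 7).
    The inverse of 4 mod 7 is 2 (since 4·2 = 8 = 1·7 + 1), so t ≡ 2·2 = 4 ≡ 4 (mod 7).
    Then x = 1 + 11·4 = 45, valid modulo lcm(11, 7) = 77: x ≡ 45 (mod 77).
  Combine with x ≡ 1 (mod 13); new modulus lcm = 1001.
    Write x = 45 + 77·t and substitute into x ≡ 1 (mod 13): 77·t ≡ 1 − 45 = -44 (mod 13).
    Reduce coefficients mod 13: 12·t ≡ 8 (mod 13).
    The inverse of 12 mod 13 is 12 (since 12·12 = 144 = 11·13 + 1), so t ≡ 12·8 = 96 ≡ 5 (mod 13).
    Then x = 45 + 77·5 = 430, valid modulo lcm(77, 13) = 1001: x ≡ 430 (mod 1001).
  Combine with x ≡ 14 (mod 16); new modulus lcm = 16016.
    Write x = 430 + 1001·t and substitute into x ≡ 14 (mod 16): 1001·t ≡ 14 − 430 = -416 (mod 16).
    Reduce coefficients mod 16: 9·t ≡ 0 (mod 16).
    The inverse of 9 mod 16 is 9 (since 9·9 = 81 = 5·16 + 1), so t ≡ 9·0 = 0 ≡ 0 (mod 16).
    Then x = 430 + 1001·0 = 430, valid modulo lcm(1001, 16) = 16016: x ≡ 430 (mod 16016).
Verify against each original: 430 mod 11 = 1, 430 mod 7 = 3, 430 mod 13 = 1, 430 mod 16 = 14.

x ≡ 430 (mod 16016).


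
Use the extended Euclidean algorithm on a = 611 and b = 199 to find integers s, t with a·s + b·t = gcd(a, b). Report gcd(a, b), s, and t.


Euclidean algorithm on (611, 199) — divide until remainder is 0:
  611 = 3 · 199 + 14
  199 = 14 · 14 + 3
  14 = 4 · 3 + 2
  3 = 1 · 2 + 1
  2 = 2 · 1 + 0
gcd(611, 199) = 1.
Track Bezout coefficients alongside the remainders: start with r₀ = 611 = a·1 + b·0 (s = 1, t = 0) and r₁ = 199 = a·0 + b·1 (s = 0, t = 1); each new remainder r_{k+1} = r_{k-1} − q_k·r_k inherits s_{k+1} = s_{k-1} − q_k·s_k, t_{k+1} = t_{k-1} − q_k·t_k, so r_k = a·s_k + b·t_k at every step:
  q = 3: r = 14, s = 1 − 3·0 = 1, t = 0 − 3·1 = -3  (check: 611·1 + 199·(-3) = 14)
  q = 14: r = 3, s = 0 − 14·1 = -14, t = 1 − 14·(-3) = 43  (check: 611·(-14) + 199·43 = 3)
  q = 4: r = 2, s = 1 − 4·(-14) = 57, t = -3 − 4·43 = -175  (check: 611·57 + 199·(-175) = 2)
  q = 1: r = 1, s = -14 − 1·57 = -71, t = 43 − 1·(-175) = 218  (check: 611·(-71) + 199·218 = 1)
The row with r = 1 (the gcd) gives the Bezout coefficients s = -71, t = 218.
Result: 611 · (-71) + 199 · (218) = 1.

gcd(611, 199) = 1; s = -71, t = 218 (check: 611·(-71) + 199·218 = 1).


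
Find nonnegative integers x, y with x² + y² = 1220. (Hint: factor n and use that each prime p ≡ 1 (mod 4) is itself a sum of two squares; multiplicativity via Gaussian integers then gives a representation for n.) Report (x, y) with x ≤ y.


Step 1: Factor n = 1220 = 2^2 · 5 · 61.
Step 2: Check the mod-4 condition on each prime factor: 2 = 2 (special); 5 ≡ 1 (mod 4), exponent 1; 61 ≡ 1 (mod 4), exponent 1.
All primes ≡ 3 (mod 4) appear to even exponent (or don't appear), so by the two-squares theorem n IS expressible as a sum of two squares.
Step 3: Build a representation. Group n = k² · m with k = 2 and m = 5 · 61 = 305 (a product of primes ≡ 1 (mod 4)); a representation of m scales to one of n via (k·x)² + (k·y)² = k²(x² + y²). Each prime p ≡ 1 (mod 4) is itself a sum of two squares; find a² by testing p − a² for a perfect square:
  5: 5 − 1² = 4 = 2² ⇒ 5 = 1² + 2².
  61: 61 − 1² = 60, 61 − 2² = 57, 61 − 3² = 52, 61 − 4² = 45, 61 − 5² = 36 = 6² ⇒ 61 = 5² + 6².
  Combine using the Brahmagupta–Fibonacci identity (a² + b²)(c² + d²) = (ac − bd)² + (ad + bc)² = (ac + bd)² + (ad − bc)²:
  5 · 61 = 305: from (1² + 2²)(5² + 6²), take (1·5 − 2·6, 1·6 + 2·5) = (5 − 12, 6 + 10) = (-7, 16); dropping signs (only squares matter) gives (7, 16); check 7² + 16² = 49 + 256 = 305 ✓.
  Scale by k = 2: (2·7, 2·16) = (14, 32).
Step 4: Order so x ≤ y and verify: 14² + 32² = 196 + 1024 = 1220 = n. ✓

n = 1220 = 14² + 32² (one valid representation with x ≤ y).


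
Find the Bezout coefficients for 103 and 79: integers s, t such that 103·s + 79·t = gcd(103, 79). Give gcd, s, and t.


Euclidean algorithm on (103, 79) — divide until remainder is 0:
  103 = 1 · 79 + 24
  79 = 3 · 24 + 7
  24 = 3 · 7 + 3
  7 = 2 · 3 + 1
  3 = 3 · 1 + 0
gcd(103, 79) = 1.
Track Bezout coefficients alongside the remainders: start with r₀ = 103 = a·1 + b·0 (s = 1, t = 0) and r₁ = 79 = a·0 + b·1 (s = 0, t = 1); each new remainder r_{k+1} = r_{k-1} − q_k·r_k inherits s_{k+1} = s_{k-1} − q_k·s_k, t_{k+1} = t_{k-1} − q_k·t_k, so r_k = a·s_k + b·t_k at every step:
  q = 1: r = 24, s = 1 − 1·0 = 1, t = 0 − 1·1 = -1  (check: 103·1 + 79·(-1) = 24)
  q = 3: r = 7, s = 0 − 3·1 = -3, t = 1 − 3·(-1) = 4  (check: 103·(-3) + 79·4 = 7)
  q = 3: r = 3, s = 1 − 3·(-3) = 10, t = -1 − 3·4 = -13  (check: 103·10 + 79·(-13) = 3)
  q = 2: r = 1, s = -3 − 2·10 = -23, t = 4 − 2·(-13) = 30  (check: 103·(-23) + 79·30 = 1)
The row with r = 1 (the gcd) gives the Bezout coefficients s = -23, t = 30.
Result: 103 · (-23) + 79 · (30) = 1.

gcd(103, 79) = 1; s = -23, t = 30 (check: 103·(-23) + 79·30 = 1).


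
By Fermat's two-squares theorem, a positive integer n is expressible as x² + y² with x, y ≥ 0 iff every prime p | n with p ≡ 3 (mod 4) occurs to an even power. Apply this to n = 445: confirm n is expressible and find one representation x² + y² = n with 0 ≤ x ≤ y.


Step 1: Factor n = 445 = 5 · 89.
Step 2: Check the mod-4 condition on each prime factor: 5 ≡ 1 (mod 4), exponent 1; 89 ≡ 1 (mod 4), exponent 1.
All primes ≡ 3 (mod 4) appear to even exponent (or don't appear), so by the two-squares theorem n IS expressible as a sum of two squares.
Step 3: Build a representation. Here n = 5 · 89 is a product of primes ≡ 1 (mod 4). Each prime p ≡ 1 (mod 4) is itself a sum of two squares; find a² by testing p − a² for a perfect square:
  5: 5 − 1² = 4 = 2² ⇒ 5 = 1² + 2².
  89: 89 − 1² = 88, 89 − 2² = 85, 89 − 3² = 80, 89 − 4² = 73, 89 − 5² = 64 = 8² ⇒ 89 = 5² + 8².
  Combine using the Brahmagupta–Fibonacci identity (a² + b²)(c² + d²) = (ac − bd)² + (ad + bc)² = (ac + bd)² + (ad − bc)²:
  5 · 89 = 445: from (1² + 2²)(5² + 8²), take (1·5 − 2·8, 1·8 + 2·5) = (5 − 16, 8 + 10) = (-11, 18); dropping signs (only squares matter) gives (11, 18); check 11² + 18² = 121 + 324 = 445 ✓.
Step 4: Order so x ≤ y and verify: 11² + 18² = 121 + 324 = 445 = n. ✓

n = 445 = 11² + 18² (one valid representation with x ≤ y).


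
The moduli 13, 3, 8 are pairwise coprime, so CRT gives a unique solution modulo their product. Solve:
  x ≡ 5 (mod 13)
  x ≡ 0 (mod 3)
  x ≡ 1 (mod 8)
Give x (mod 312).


Moduli 13, 3, 8 are pairwise coprime; by CRT there is a unique solution modulo M = 13 · 3 · 8 = 312.
Solve pairwise, accumulating the modulus:
  Start with x ≡ 5 (mod 13).
  Combine with x ≡ 0 (mod 3): since gcd(13, 3) = 1, we get a unique residue mod 39.
    Write x = 5 + 13·t and substitute into x ≡ 0 (mod 3): 13·t ≡ 0 − 5 = -5 (mod 3).
    Reduce coefficients mod 3: 1·t ≡ 1 (mod 3).
    So t ≡ 1 (mod 3).
    Then x = 5 + 13·1 = 18, valid modulo lcm(13, 3) = 39: x ≡ 18 (mod 39).
  Combine with x ≡ 1 (mod 8): since gcd(39, 8) = 1, we get a unique residue mod 312.
    Write x = 18 + 39·t and substitute into x ≡ 1 (mod 8): 39·t ≡ 1 − 18 = -17 (mod 8).
    Reduce coefficients mod 8: 7·t ≡ 7 (mod 8).
    The inverse of 7 mod 8 is 7 (since 7·7 = 49 = 6·8 + 1), so t ≡ 7·7 = 49 ≡ 1 (mod 8).
    Then x = 18 + 39·1 = 57, valid modulo lcm(39, 8) = 312: x ≡ 57 (mod 312).
Verify: 57 mod 13 = 5 ✓, 57 mod 3 = 0 ✓, 57 mod 8 = 1 ✓.

x ≡ 57 (mod 312).


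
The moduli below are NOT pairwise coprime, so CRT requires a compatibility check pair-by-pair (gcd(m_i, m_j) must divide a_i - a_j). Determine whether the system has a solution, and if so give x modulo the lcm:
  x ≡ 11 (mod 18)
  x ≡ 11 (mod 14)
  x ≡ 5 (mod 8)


Moduli 18, 14, 8 are not pairwise coprime, so CRT works modulo lcm(m_i) when all pairwise compatibility conditions hold.
Pairwise compatibility: gcd(m_i, m_j) must divide a_i - a_j for every pair.
Merge one congruence at a time:
  Start: x ≡ 11 (mod 18).
  Combine with x ≡ 11 (mod 14): gcd(18, 14) = 2; 11 - 11 = 0, which IS divisible by 2, so compatible.
    Write x = 11 + 18·t and substitute into x ≡ 11 (mod 14): 18·t ≡ 11 − 11 = 0 (mod 14).
    Divide the congruence (and modulus) by g = 2: 9·t ≡ 0 (mod 7).
    Reduce coefficients mod 7: 2·t ≡ 0 (mod 7).
    The inverse of 2 mod 7 is 4 (since 2·4 = 8 = 1·7 + 1), so t ≡ 4·0 = 0 ≡ 0 (mod 7).
    Then x = 11 + 18·0 = 11, valid modulo lcm(18, 14) = 126: x ≡ 11 (mod 126).
  Combine with x ≡ 5 (mod 8): gcd(126, 8) = 2; 5 - 11 = -6, which IS divisible by 2, so compatible.
    Write x = 11 + 126·t and substitute into x ≡ 5 (mod 8): 126·t ≡ 5 − 11 = -6 (mod 8).
    Divide the congruence (and modulus) by g = 2: 63·t ≡ -3 (mod 4).
    Reduce coefficients mod 4: 3·t ≡ 1 (mod 4).
    The inverse of 3 mod 4 is 3 (since 3·3 = 9 = 2·4 + 1), so t ≡ 3·1 = 3 ≡ 3 (mod 4).
    Then x = 11 + 126·3 = 389, valid modulo lcm(126, 8) = 504: x ≡ 389 (mod 504).
Verify: 389 mod 18 = 11, 389 mod 14 = 11, 389 mod 8 = 5.

x ≡ 389 (mod 504).


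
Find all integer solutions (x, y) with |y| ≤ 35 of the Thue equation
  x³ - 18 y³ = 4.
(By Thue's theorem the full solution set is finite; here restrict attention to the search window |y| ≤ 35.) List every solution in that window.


The equation is x³ - 18y³ = 4. For fixed y, x³ = 18·y³ + 4, so a solution requires the RHS to be a perfect cube.
Strategy: iterate y from -35 to 35, compute RHS = 18·y³ + 4, and check whether it is a (positive or negative) perfect cube.
Check small values of y:
  y = 0: RHS = 4 is not a perfect cube.
  y = 1: RHS = 22 is not a perfect cube.
  y = -1: RHS = -14 is not a perfect cube.
  y = 2: RHS = 148 is not a perfect cube.
  y = -2: RHS = -140 is not a perfect cube.
  y = 3: RHS = 490 is not a perfect cube.
  y = -3: RHS = -482 is not a perfect cube.
Continuing the search up to |y| = 35 finds no solutions either.
No (x, y) in the scanned range satisfies the equation.

No integer solutions with |y| ≤ 35.


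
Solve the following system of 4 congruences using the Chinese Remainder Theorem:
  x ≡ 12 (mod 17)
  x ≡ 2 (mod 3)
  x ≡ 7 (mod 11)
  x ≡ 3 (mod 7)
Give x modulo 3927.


Product of moduli M = 17 · 3 · 11 · 7 = 3927.
Merge one congruence at a time:
  Start: x ≡ 12 (mod 17).
  Combine with x ≡ 2 (mod 3); new modulus lcm = 51.
    Write x = 12 + 17·t and substitute into x ≡ 2 (mod 3): 17·t ≡ 2 − 12 = -10 (mod 3).
    Reduce coefficients mod 3: 2·t ≡ 2 (mod 3).
    The inverse of 2 mod 3 is 2 (since 2·2 = 4 = 1·3 + 1), so t ≡ 2·2 = 4 ≡ 1 (mod 3).
    Then x = 12 + 17·1 = 29, valid modulo lcm(17, 3) = 51: x ≡ 29 (mod 51).
  Combine with x ≡ 7 (mod 11); new modulus lcm = 561.
    Write x = 29 + 51·t and substitute into x ≡ 7 (mod 11): 51·t ≡ 7 − 29 = -22 (mod 11).
    Reduce coefficients mod 11: 7·t ≡ 0 (mod 11).
    The inverse of 7 mod 11 is 8 (since 7·8 = 56 = 5·11 + 1), so t ≡ 8·0 = 0 ≡ 0 (mod 11).
    Then x = 29 + 51·0 = 29, valid modulo lcm(51, 11) = 561: x ≡ 29 (mod 561).
  Combine with x ≡ 3 (mod 7); new modulus lcm = 3927.
    Write x = 29 + 561·t and substitute into x ≡ 3 (mod 7): 561·t ≡ 3 − 29 = -26 (mod 7).
    Reduce coefficients mod 7: 1·t ≡ 2 (mod 7).
    So t ≡ 2 (mod 7).
    Then x = 29 + 561·2 = 1151, valid modulo lcm(561, 7) = 3927: x ≡ 1151 (mod 3927).
Verify against each original: 1151 mod 17 = 12, 1151 mod 3 = 2, 1151 mod 11 = 7, 1151 mod 7 = 3.

x ≡ 1151 (mod 3927).


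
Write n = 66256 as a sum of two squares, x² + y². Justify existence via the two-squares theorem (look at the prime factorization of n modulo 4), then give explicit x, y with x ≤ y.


Step 1: Factor n = 66256 = 2^4 · 41 · 101.
Step 2: Check the mod-4 condition on each prime factor: 2 = 2 (special); 41 ≡ 1 (mod 4), exponent 1; 101 ≡ 1 (mod 4), exponent 1.
All primes ≡ 3 (mod 4) appear to even exponent (or don't appear), so by the two-squares theorem n IS expressible as a sum of two squares.
Step 3: Build a representation. Group n = k² · m with k = 4 and m = 41 · 101 = 4141 (a product of primes ≡ 1 (mod 4)); a representation of m scales to one of n via (k·x)² + (k·y)² = k²(x² + y²). Each prime p ≡ 1 (mod 4) is itself a sum of two squares; find a² by testing p − a² for a perfect square:
  41: 41 − 1² = 40, 41 − 2² = 37, 41 − 3² = 32, 41 − 4² = 25 = 5² ⇒ 41 = 4² + 5².
  101: 101 − 1² = 100 = 10² ⇒ 101 = 1² + 10².
  Combine using the Brahmagupta–Fibonacci identity (a² + b²)(c² + d²) = (ac − bd)² + (ad + bc)² = (ac + bd)² + (ad − bc)²:
  41 · 101 = 4141: from (4² + 5²)(1² + 10²), take (4·1 − 5·10, 4·10 + 5·1) = (4 − 50, 40 + 5) = (-46, 45); dropping signs (only squares matter) gives (46, 45); check 46² + 45² = 2116 + 2025 = 4141 ✓.
  Scale by k = 4: (4·46, 4·45) = (184, 180).
Step 4: Order so x ≤ y and verify: 180² + 184² = 32400 + 33856 = 66256 = n. ✓

n = 66256 = 180² + 184² (one valid representation with x ≤ y).


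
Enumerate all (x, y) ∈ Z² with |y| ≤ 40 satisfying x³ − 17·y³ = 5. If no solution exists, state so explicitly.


The equation is x³ - 17y³ = 5. For fixed y, x³ = 17·y³ + 5, so a solution requires the RHS to be a perfect cube.
Strategy: iterate y from -40 to 40, compute RHS = 17·y³ + 5, and check whether it is a (positive or negative) perfect cube.
Check small values of y:
  y = 0: RHS = 5 is not a perfect cube.
  y = 1: RHS = 22 is not a perfect cube.
  y = -1: RHS = -12 is not a perfect cube.
  y = 2: RHS = 141 is not a perfect cube.
  y = -2: RHS = -131 is not a perfect cube.
  y = 3: RHS = 464 is not a perfect cube.
  y = -3: RHS = -454 is not a perfect cube.
Continuing the search up to |y| = 40 finds no solutions either.
No (x, y) in the scanned range satisfies the equation.

No integer solutions with |y| ≤ 40.


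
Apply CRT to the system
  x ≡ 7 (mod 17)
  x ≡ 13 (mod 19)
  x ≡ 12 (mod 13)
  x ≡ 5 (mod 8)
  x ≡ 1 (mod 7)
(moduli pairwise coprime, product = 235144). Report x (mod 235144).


Product of moduli M = 17 · 19 · 13 · 8 · 7 = 235144.
Merge one congruence at a time:
  Start: x ≡ 7 (mod 17).
  Combine with x ≡ 13 (mod 19); new modulus lcm = 323.
    Write x = 7 + 17·t and substitute into x ≡ 13 (mod 19): 17·t ≡ 13 − 7 = 6 (mod 19).
    The inverse of 17 mod 19 is 9 (since 17·9 = 153 = 8·19 + 1), so t ≡ 9·6 = 54 ≡ 16 (mod 19).
    Then x = 7 + 17·16 = 279, valid modulo lcm(17, 19) = 323: x ≡ 279 (mod 323).
  Combine with x ≡ 12 (mod 13); new modulus lcm = 4199.
    Write x = 279 + 323·t and substitute into x ≡ 12 (mod 13): 323·t ≡ 12 − 279 = -267 (mod 13).
    Reduce coefficients mod 13: 11·t ≡ 6 (mod 13).
    The inverse of 11 mod 13 is 6 (since 11·6 = 66 = 5·13 + 1), so t ≡ 6·6 = 36 ≡ 10 (mod 13).
    Then x = 279 + 323·10 = 3509, valid modulo lcm(323, 13) = 4199: x ≡ 3509 (mod 4199).
  Combine with x ≡ 5 (mod 8); new modulus lcm = 33592.
    Write x = 3509 + 4199·t and substitute into x ≡ 5 (mod 8): 4199·t ≡ 5 − 3509 = -3504 (mod 8).
    Reduce coefficients mod 8: 7·t ≡ 0 (mod 8).
    The inverse of 7 mod 8 is 7 (since 7·7 = 49 = 6·8 + 1), so t ≡ 7·0 = 0 ≡ 0 (mod 8).
    Then x = 3509 + 4199·0 = 3509, valid modulo lcm(4199, 8) = 33592: x ≡ 3509 (mod 33592).
  Combine with x ≡ 1 (mod 7); new modulus lcm = 235144.
    Write x = 3509 + 33592·t and substitute into x ≡ 1 (mod 7): 33592·t ≡ 1 − 3509 = -3508 (mod 7).
    Reduce coefficients mod 7: 6·t ≡ 6 (mod 7).
    The inverse of 6 mod 7 is 6 (since 6·6 = 36 = 5·7 + 1), so t ≡ 6·6 = 36 ≡ 1 (mod 7).
    Then x = 3509 + 33592·1 = 37101, valid modulo lcm(33592, 7) = 235144: x ≡ 37101 (mod 235144).
Verify against each original: 37101 mod 17 = 7, 37101 mod 19 = 13, 37101 mod 13 = 12, 37101 mod 8 = 5, 37101 mod 7 = 1.

x ≡ 37101 (mod 235144).


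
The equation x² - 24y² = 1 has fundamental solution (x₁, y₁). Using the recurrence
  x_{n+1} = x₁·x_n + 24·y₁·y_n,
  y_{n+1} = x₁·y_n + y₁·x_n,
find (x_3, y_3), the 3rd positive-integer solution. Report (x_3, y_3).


Step 1: Find the fundamental solution (x₁, y₁) of x² - 24y² = 1.
  Expand √24 as a continued fraction. a₀ = ⌊√24⌋ = 4; iterate m_{k+1} = d_k·a_k − m_k, d_{k+1} = (24 − m_{k+1}²)/d_k, a_{k+1} = ⌊(a₀ + m_{k+1})/d_{k+1}⌋ (starting m₀ = 0, d₀ = 1), with convergents p_k = a_k·p_{k-1} + p_{k-2}, q_k = a_k·q_{k-1} + q_{k-2} (p₋₁ = 1, q₋₁ = 0):
  k = 0: a₀ = 4; p₀/q₀ = 4/1; p₀² − 24·q₀² = 16 − 24 = -8.
  k = 1: m = 4, d = 8, a = ⌊(4 + 4)/8⌋ = 1; p/q = (1·4 + 1)/(1·1 + 0) = 5/1; p² − 24·q² = 25 − 24 = 1.
  The first convergent with p² − 24·q² = 1 gives the fundamental solution (x₁, y₁) = (5, 1).
Step 2: Apply the recurrence (x_{n+1}, y_{n+1}) = (x₁x_n + 24y₁y_n, x₁y_n + y₁x_n) repeatedly.
  From (x_1, y_1) = (5, 1): x_2 = 5·5 + 24·1·1 = 49; y_2 = 5·1 + 1·5 = 10.
  From (x_2, y_2) = (49, 10): x_3 = 5·49 + 24·1·10 = 485; y_3 = 5·10 + 1·49 = 99.
Step 3: Verify x_3² - 24·y_3² = 235225 - 235224 = 1 (should be 1). ✓

(x_1, y_1) = (5, 1); (x_3, y_3) = (485, 99).


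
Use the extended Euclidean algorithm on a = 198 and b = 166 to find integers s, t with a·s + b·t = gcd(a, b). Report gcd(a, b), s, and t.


Euclidean algorithm on (198, 166) — divide until remainder is 0:
  198 = 1 · 166 + 32
  166 = 5 · 32 + 6
  32 = 5 · 6 + 2
  6 = 3 · 2 + 0
gcd(198, 166) = 2.
Track Bezout coefficients alongside the remainders: start with r₀ = 198 = a·1 + b·0 (s = 1, t = 0) and r₁ = 166 = a·0 + b·1 (s = 0, t = 1); each new remainder r_{k+1} = r_{k-1} − q_k·r_k inherits s_{k+1} = s_{k-1} − q_k·s_k, t_{k+1} = t_{k-1} − q_k·t_k, so r_k = a·s_k + b·t_k at every step:
  q = 1: r = 32, s = 1 − 1·0 = 1, t = 0 − 1·1 = -1  (check: 198·1 + 166·(-1) = 32)
  q = 5: r = 6, s = 0 − 5·1 = -5, t = 1 − 5·(-1) = 6  (check: 198·(-5) + 166·6 = 6)
  q = 5: r = 2, s = 1 − 5·(-5) = 26, t = -1 − 5·6 = -31  (check: 198·26 + 166·(-31) = 2)
The row with r = 2 (the gcd) gives the Bezout coefficients s = 26, t = -31.
Result: 198 · (26) + 166 · (-31) = 2.

gcd(198, 166) = 2; s = 26, t = -31 (check: 198·26 + 166·(-31) = 2).


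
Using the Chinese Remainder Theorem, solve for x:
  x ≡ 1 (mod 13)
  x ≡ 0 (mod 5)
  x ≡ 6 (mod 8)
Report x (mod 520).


Moduli 13, 5, 8 are pairwise coprime; by CRT there is a unique solution modulo M = 13 · 5 · 8 = 520.
Solve pairwise, accumulating the modulus:
  Start with x ≡ 1 (mod 13).
  Combine with x ≡ 0 (mod 5): since gcd(13, 5) = 1, we get a unique residue mod 65.
    Write x = 1 + 13·t and substitute into x ≡ 0 (mod 5): 13·t ≡ 0 − 1 = -1 (mod 5).
    Reduce coefficients mod 5: 3·t ≡ 4 (mod 5).
    The inverse of 3 mod 5 is 2 (since 3·2 = 6 = 1·5 + 1), so t ≡ 2·4 = 8 ≡ 3 (mod 5).
    Then x = 1 + 13·3 = 40, valid modulo lcm(13, 5) = 65: x ≡ 40 (mod 65).
  Combine with x ≡ 6 (mod 8): since gcd(65, 8) = 1, we get a unique residue mod 520.
    Write x = 40 + 65·t and substitute into x ≡ 6 (mod 8): 65·t ≡ 6 − 40 = -34 (mod 8).
    Reduce coefficients mod 8: 1·t ≡ 6 (mod 8).
    So t ≡ 6 (mod 8).
    Then x = 40 + 65·6 = 430, valid modulo lcm(65, 8) = 520: x ≡ 430 (mod 520).
Verify: 430 mod 13 = 1 ✓, 430 mod 5 = 0 ✓, 430 mod 8 = 6 ✓.

x ≡ 430 (mod 520).


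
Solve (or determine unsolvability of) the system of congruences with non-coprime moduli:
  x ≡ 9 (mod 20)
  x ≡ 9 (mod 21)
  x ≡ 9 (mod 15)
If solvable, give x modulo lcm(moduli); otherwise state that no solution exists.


Moduli 20, 21, 15 are not pairwise coprime, so CRT works modulo lcm(m_i) when all pairwise compatibility conditions hold.
Pairwise compatibility: gcd(m_i, m_j) must divide a_i - a_j for every pair.
Merge one congruence at a time:
  Start: x ≡ 9 (mod 20).
  Combine with x ≡ 9 (mod 21): gcd(20, 21) = 1; 9 - 9 = 0, which IS divisible by 1, so compatible.
    Write x = 9 + 20·t and substitute into x ≡ 9 (mod 21): 20·t ≡ 9 − 9 = 0 (mod 21).
    The inverse of 20 mod 21 is 20 (since 20·20 = 400 = 19·21 + 1), so t ≡ 20·0 = 0 ≡ 0 (mod 21).
    Then x = 9 + 20·0 = 9, valid modulo lcm(20, 21) = 420: x ≡ 9 (mod 420).
  Combine with x ≡ 9 (mod 15): gcd(420, 15) = 15; 9 - 9 = 0, which IS divisible by 15, so compatible.
    Write x = 9 + 420·t and substitute into x ≡ 9 (mod 15): 420·t ≡ 9 − 9 = 0 (mod 15).
    Divide the congruence (and modulus) by g = 15: 28·t ≡ 0 (mod 1).
    Modulo 1 every t works; take t = 0.
    Then x = 9 + 420·0 = 9, valid modulo lcm(420, 15) = 420: x ≡ 9 (mod 420).
Verify: 9 mod 20 = 9, 9 mod 21 = 9, 9 mod 15 = 9.

x ≡ 9 (mod 420).


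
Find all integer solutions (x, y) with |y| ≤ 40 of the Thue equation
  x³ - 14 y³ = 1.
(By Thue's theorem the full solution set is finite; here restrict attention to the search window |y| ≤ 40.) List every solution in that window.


The equation is x³ - 14y³ = 1. For fixed y, x³ = 14·y³ + 1, so a solution requires the RHS to be a perfect cube.
Strategy: iterate y from -40 to 40, compute RHS = 14·y³ + 1, and check whether it is a (positive or negative) perfect cube.
Check small values of y:
  y = 0: RHS = 1 = (1)³ ⇒ x = 1 works.
  y = 1: RHS = 15 is not a perfect cube.
  y = -1: RHS = -13 is not a perfect cube.
  y = 2: RHS = 113 is not a perfect cube.
  y = -2: RHS = -111 is not a perfect cube.
  y = 3: RHS = 379 is not a perfect cube.
  y = -3: RHS = -377 is not a perfect cube.
Continuing the search up to |y| = 40 finds no further solutions beyond those listed.
Collected solutions: (1, 0).

Solutions (with |y| ≤ 40): (1, 0).


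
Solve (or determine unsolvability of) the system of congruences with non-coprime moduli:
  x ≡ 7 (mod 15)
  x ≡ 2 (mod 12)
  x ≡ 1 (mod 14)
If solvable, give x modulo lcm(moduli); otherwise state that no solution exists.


Moduli 15, 12, 14 are not pairwise coprime, so CRT works modulo lcm(m_i) when all pairwise compatibility conditions hold.
Pairwise compatibility: gcd(m_i, m_j) must divide a_i - a_j for every pair.
Merge one congruence at a time:
  Start: x ≡ 7 (mod 15).
  Combine with x ≡ 2 (mod 12): gcd(15, 12) = 3, and 2 - 7 = -5 is NOT divisible by 3.
    ⇒ system is inconsistent (no integer solution).

No solution (the system is inconsistent).


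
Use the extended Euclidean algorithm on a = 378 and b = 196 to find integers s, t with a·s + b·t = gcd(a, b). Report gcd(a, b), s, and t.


Euclidean algorithm on (378, 196) — divide until remainder is 0:
  378 = 1 · 196 + 182
  196 = 1 · 182 + 14
  182 = 13 · 14 + 0
gcd(378, 196) = 14.
Track Bezout coefficients alongside the remainders: start with r₀ = 378 = a·1 + b·0 (s = 1, t = 0) and r₁ = 196 = a·0 + b·1 (s = 0, t = 1); each new remainder r_{k+1} = r_{k-1} − q_k·r_k inherits s_{k+1} = s_{k-1} − q_k·s_k, t_{k+1} = t_{k-1} − q_k·t_k, so r_k = a·s_k + b·t_k at every step:
  q = 1: r = 182, s = 1 − 1·0 = 1, t = 0 − 1·1 = -1  (check: 378·1 + 196·(-1) = 182)
  q = 1: r = 14, s = 0 − 1·1 = -1, t = 1 − 1·(-1) = 2  (check: 378·(-1) + 196·2 = 14)
The row with r = 14 (the gcd) gives the Bezout coefficients s = -1, t = 2.
Result: 378 · (-1) + 196 · (2) = 14.

gcd(378, 196) = 14; s = -1, t = 2 (check: 378·(-1) + 196·2 = 14).


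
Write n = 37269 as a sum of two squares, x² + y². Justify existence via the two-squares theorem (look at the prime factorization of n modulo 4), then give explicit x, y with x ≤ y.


Step 1: Factor n = 37269 = 3^2 · 41 · 101.
Step 2: Check the mod-4 condition on each prime factor: 3 ≡ 3 (mod 4), exponent 2 (must be even); 41 ≡ 1 (mod 4), exponent 1; 101 ≡ 1 (mod 4), exponent 1.
All primes ≡ 3 (mod 4) appear to even exponent (or don't appear), so by the two-squares theorem n IS expressible as a sum of two squares.
Step 3: Build a representation. Group n = k² · m with k = 3 and m = 41 · 101 = 4141 (a product of primes ≡ 1 (mod 4)); a representation of m scales to one of n via (k·x)² + (k·y)² = k²(x² + y²). Each prime p ≡ 1 (mod 4) is itself a sum of two squares; find a² by testing p − a² for a perfect square:
  41: 41 − 1² = 40, 41 − 2² = 37, 41 − 3² = 32, 41 − 4² = 25 = 5² ⇒ 41 = 4² + 5².
  101: 101 − 1² = 100 = 10² ⇒ 101 = 1² + 10².
  Combine using the Brahmagupta–Fibonacci identity (a² + b²)(c² + d²) = (ac − bd)² + (ad + bc)² = (ac + bd)² + (ad − bc)²:
  41 · 101 = 4141: from (4² + 5²)(1² + 10²), take (4·1 − 5·10, 4·10 + 5·1) = (4 − 50, 40 + 5) = (-46, 45); dropping signs (only squares matter) gives (46, 45); check 46² + 45² = 2116 + 2025 = 4141 ✓.
  Scale by k = 3: (3·46, 3·45) = (138, 135).
Step 4: Order so x ≤ y and verify: 135² + 138² = 18225 + 19044 = 37269 = n. ✓

n = 37269 = 135² + 138² (one valid representation with x ≤ y).


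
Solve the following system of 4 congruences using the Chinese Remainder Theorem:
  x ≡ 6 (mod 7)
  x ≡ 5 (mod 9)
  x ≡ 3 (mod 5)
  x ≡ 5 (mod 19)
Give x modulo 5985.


Product of moduli M = 7 · 9 · 5 · 19 = 5985.
Merge one congruence at a time:
  Start: x ≡ 6 (mod 7).
  Combine with x ≡ 5 (mod 9); new modulus lcm = 63.
    Write x = 6 + 7·t and substitute into x ≡ 5 (mod 9): 7·t ≡ 5 − 6 = -1 (mod 9).
    Reduce coefficients mod 9: 7·t ≡ 8 (mod 9).
    The inverse of 7 mod 9 is 4 (since 7·4 = 28 = 3·9 + 1), so t ≡ 4·8 = 32 ≡ 5 (mod 9).
    Then x = 6 + 7·5 = 41, valid modulo lcm(7, 9) = 63: x ≡ 41 (mod 63).
  Combine with x ≡ 3 (mod 5); new modulus lcm = 315.
    Write x = 41 + 63·t and substitute into x ≡ 3 (mod 5): 63·t ≡ 3 − 41 = -38 (mod 5).
    Reduce coefficients mod 5: 3·t ≡ 2 (mod 5).
    The inverse of 3 mod 5 is 2 (since 3·2 = 6 = 1·5 + 1), so t ≡ 2·2 = 4 ≡ 4 (mod 5).
    Then x = 41 + 63·4 = 293, valid modulo lcm(63, 5) = 315: x ≡ 293 (mod 315).
  Combine with x ≡ 5 (mod 19); new modulus lcm = 5985.
    Write x = 293 + 315·t and substitute into x ≡ 5 (mod 19): 315·t ≡ 5 − 293 = -288 (mod 19).
    Reduce coefficients mod 19: 11·t ≡ 16 (mod 19).
    The inverse of 11 mod 19 is 7 (since 11·7 = 77 = 4·19 + 1), so t ≡ 7·16 = 112 ≡ 17 (mod 19).
    Then x = 293 + 315·17 = 5648, valid modulo lcm(315, 19) = 5985: x ≡ 5648 (mod 5985).
Verify against each original: 5648 mod 7 = 6, 5648 mod 9 = 5, 5648 mod 5 = 3, 5648 mod 19 = 5.

x ≡ 5648 (mod 5985).


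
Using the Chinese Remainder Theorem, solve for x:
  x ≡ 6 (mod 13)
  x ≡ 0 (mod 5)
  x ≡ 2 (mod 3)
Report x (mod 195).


Moduli 13, 5, 3 are pairwise coprime; by CRT there is a unique solution modulo M = 13 · 5 · 3 = 195.
Solve pairwise, accumulating the modulus:
  Start with x ≡ 6 (mod 13).
  Combine with x ≡ 0 (mod 5): since gcd(13, 5) = 1, we get a unique residue mod 65.
    Write x = 6 + 13·t and substitute into x ≡ 0 (mod 5): 13·t ≡ 0 − 6 = -6 (mod 5).
    Reduce coefficients mod 5: 3·t ≡ 4 (mod 5).
    The inverse of 3 mod 5 is 2 (since 3·2 = 6 = 1·5 + 1), so t ≡ 2·4 = 8 ≡ 3 (mod 5).
    Then x = 6 + 13·3 = 45, valid modulo lcm(13, 5) = 65: x ≡ 45 (mod 65).
  Combine with x ≡ 2 (mod 3): since gcd(65, 3) = 1, we get a unique residue mod 195.
    Write x = 45 + 65·t and substitute into x ≡ 2 (mod 3): 65·t ≡ 2 − 45 = -43 (mod 3).
    Reduce coefficients mod 3: 2·t ≡ 2 (mod 3).
    The inverse of 2 mod 3 is 2 (since 2·2 = 4 = 1·3 + 1), so t ≡ 2·2 = 4 ≡ 1 (mod 3).
    Then x = 45 + 65·1 = 110, valid modulo lcm(65, 3) = 195: x ≡ 110 (mod 195).
Verify: 110 mod 13 = 6 ✓, 110 mod 5 = 0 ✓, 110 mod 3 = 2 ✓.

x ≡ 110 (mod 195).


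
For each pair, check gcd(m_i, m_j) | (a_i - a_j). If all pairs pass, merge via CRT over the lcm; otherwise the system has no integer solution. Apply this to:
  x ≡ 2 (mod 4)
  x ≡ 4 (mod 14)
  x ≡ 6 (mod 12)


Moduli 4, 14, 12 are not pairwise coprime, so CRT works modulo lcm(m_i) when all pairwise compatibility conditions hold.
Pairwise compatibility: gcd(m_i, m_j) must divide a_i - a_j for every pair.
Merge one congruence at a time:
  Start: x ≡ 2 (mod 4).
  Combine with x ≡ 4 (mod 14): gcd(4, 14) = 2; 4 - 2 = 2, which IS divisible by 2, so compatible.
    Write x = 2 + 4·t and substitute into x ≡ 4 (mod 14): 4·t ≡ 4 − 2 = 2 (mod 14).
    Divide the congruence (and modulus) by g = 2: 2·t ≡ 1 (mod 7).
    The inverse of 2 mod 7 is 4 (since 2·4 = 8 = 1·7 + 1), so t ≡ 4·1 = 4 ≡ 4 (mod 7).
    Then x = 2 + 4·4 = 18, valid modulo lcm(4, 14) = 28: x ≡ 18 (mod 28).
  Combine with x ≡ 6 (mod 12): gcd(28, 12) = 4; 6 - 18 = -12, which IS divisible by 4, so compatible.
    Write x = 18 + 28·t and substitute into x ≡ 6 (mod 12): 28·t ≡ 6 − 18 = -12 (mod 12).
    Divide the congruence (and modulus) by g = 4: 7·t ≡ -3 (mod 3).
    Reduce coefficients mod 3: 1·t ≡ 0 (mod 3).
    So t ≡ 0 (mod 3).
    Then x = 18 + 28·0 = 18, valid modulo lcm(28, 12) = 84: x ≡ 18 (mod 84).
Verify: 18 mod 4 = 2, 18 mod 14 = 4, 18 mod 12 = 6.

x ≡ 18 (mod 84).


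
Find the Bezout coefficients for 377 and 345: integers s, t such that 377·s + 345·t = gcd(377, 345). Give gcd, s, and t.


Euclidean algorithm on (377, 345) — divide until remainder is 0:
  377 = 1 · 345 + 32
  345 = 10 · 32 + 25
  32 = 1 · 25 + 7
  25 = 3 · 7 + 4
  7 = 1 · 4 + 3
  4 = 1 · 3 + 1
  3 = 3 · 1 + 0
gcd(377, 345) = 1.
Track Bezout coefficients alongside the remainders: start with r₀ = 377 = a·1 + b·0 (s = 1, t = 0) and r₁ = 345 = a·0 + b·1 (s = 0, t = 1); each new remainder r_{k+1} = r_{k-1} − q_k·r_k inherits s_{k+1} = s_{k-1} − q_k·s_k, t_{k+1} = t_{k-1} − q_k·t_k, so r_k = a·s_k + b·t_k at every step:
  q = 1: r = 32, s = 1 − 1·0 = 1, t = 0 − 1·1 = -1  (check: 377·1 + 345·(-1) = 32)
  q = 10: r = 25, s = 0 − 10·1 = -10, t = 1 − 10·(-1) = 11  (check: 377·(-10) + 345·11 = 25)
  q = 1: r = 7, s = 1 − 1·(-10) = 11, t = -1 − 1·11 = -12  (check: 377·11 + 345·(-12) = 7)
  q = 3: r = 4, s = -10 − 3·11 = -43, t = 11 − 3·(-12) = 47  (check: 377·(-43) + 345·47 = 4)
  q = 1: r = 3, s = 11 − 1·(-43) = 54, t = -12 − 1·47 = -59  (check: 377·54 + 345·(-59) = 3)
  q = 1: r = 1, s = -43 − 1·54 = -97, t = 47 − 1·(-59) = 106  (check: 377·(-97) + 345·106 = 1)
The row with r = 1 (the gcd) gives the Bezout coefficients s = -97, t = 106.
Result: 377 · (-97) + 345 · (106) = 1.

gcd(377, 345) = 1; s = -97, t = 106 (check: 377·(-97) + 345·106 = 1).


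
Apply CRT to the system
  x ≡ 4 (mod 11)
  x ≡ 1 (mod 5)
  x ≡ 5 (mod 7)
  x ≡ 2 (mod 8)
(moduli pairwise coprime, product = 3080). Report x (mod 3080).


Product of moduli M = 11 · 5 · 7 · 8 = 3080.
Merge one congruence at a time:
  Start: x ≡ 4 (mod 11).
  Combine with x ≡ 1 (mod 5); new modulus lcm = 55.
    Write x = 4 + 11·t and substitute into x ≡ 1 (mod 5): 11·t ≡ 1 − 4 = -3 (mod 5).
    Reduce coefficients mod 5: 1·t ≡ 2 (mod 5).
    So t ≡ 2 (mod 5).
    Then x = 4 + 11·2 = 26, valid modulo lcm(11, 5) = 55: x ≡ 26 (mod 55).
  Combine with x ≡ 5 (mod 7); new modulus lcm = 385.
    Write x = 26 + 55·t and substitute into x ≡ 5 (mod 7): 55·t ≡ 5 − 26 = -21 (mod 7).
    Reduce coefficients mod 7: 6·t ≡ 0 (mod 7).
    The inverse of 6 mod 7 is 6 (since 6·6 = 36 = 5·7 + 1), so t ≡ 6·0 = 0 ≡ 0 (mod 7).
    Then x = 26 + 55·0 = 26, valid modulo lcm(55, 7) = 385: x ≡ 26 (mod 385).
  Combine with x ≡ 2 (mod 8); new modulus lcm = 3080.
    Write x = 26 + 385·t and substitute into x ≡ 2 (mod 8): 385·t ≡ 2 − 26 = -24 (mod 8).
    Reduce coefficients mod 8: 1·t ≡ 0 (mod 8).
    So t ≡ 0 (mod 8).
    Then x = 26 + 385·0 = 26, valid modulo lcm(385, 8) = 3080: x ≡ 26 (mod 3080).
Verify against each original: 26 mod 11 = 4, 26 mod 5 = 1, 26 mod 7 = 5, 26 mod 8 = 2.

x ≡ 26 (mod 3080).


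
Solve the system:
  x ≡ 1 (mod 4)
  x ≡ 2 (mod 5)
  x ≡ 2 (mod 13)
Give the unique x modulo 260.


Moduli 4, 5, 13 are pairwise coprime; by CRT there is a unique solution modulo M = 4 · 5 · 13 = 260.
Solve pairwise, accumulating the modulus:
  Start with x ≡ 1 (mod 4).
  Combine with x ≡ 2 (mod 5): since gcd(4, 5) = 1, we get a unique residue mod 20.
    Write x = 1 + 4·t and substitute into x ≡ 2 (mod 5): 4·t ≡ 2 − 1 = 1 (mod 5).
    The inverse of 4 mod 5 is 4 (since 4·4 = 16 = 3·5 + 1), so t ≡ 4·1 = 4 ≡ 4 (mod 5).
    Then x = 1 + 4·4 = 17, valid modulo lcm(4, 5) = 20: x ≡ 17 (mod 20).
  Combine with x ≡ 2 (mod 13): since gcd(20, 13) = 1, we get a unique residue mod 260.
    Write x = 17 + 20·t and substitute into x ≡ 2 (mod 13): 20·t ≡ 2 − 17 = -15 (mod 13).
    Reduce coefficients mod 13: 7·t ≡ 11 (mod 13).
    The inverse of 7 mod 13 is 2 (since 7·2 = 14 = 1·13 + 1), so t ≡ 2·11 = 22 ≡ 9 (mod 13).
    Then x = 17 + 20·9 = 197, valid modulo lcm(20, 13) = 260: x ≡ 197 (mod 260).
Verify: 197 mod 4 = 1 ✓, 197 mod 5 = 2 ✓, 197 mod 13 = 2 ✓.

x ≡ 197 (mod 260).


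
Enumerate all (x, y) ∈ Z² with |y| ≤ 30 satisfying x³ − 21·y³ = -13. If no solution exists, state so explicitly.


The equation is x³ - 21y³ = -13. For fixed y, x³ = 21·y³ − 13, so a solution requires the RHS to be a perfect cube.
Strategy: iterate y from -30 to 30, compute RHS = 21·y³ − 13, and check whether it is a (positive or negative) perfect cube.
Check small values of y:
  y = 0: RHS = -13 is not a perfect cube.
  y = 1: RHS = 8 = (2)³ ⇒ x = 2 works.
  y = -1: RHS = -34 is not a perfect cube.
  y = 2: RHS = 155 is not a perfect cube.
  y = -2: RHS = -181 is not a perfect cube.
  y = 3: RHS = 554 is not a perfect cube.
  y = -3: RHS = -580 is not a perfect cube.
Continuing, at y = 4: RHS = 1331 = (11)³ ⇒ x = 11 works.
Searching the remaining y in |y| ≤ 30 finds no further solutions.
Collected solutions: (2, 1), (11, 4).

Solutions (with |y| ≤ 30): (2, 1), (11, 4).
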